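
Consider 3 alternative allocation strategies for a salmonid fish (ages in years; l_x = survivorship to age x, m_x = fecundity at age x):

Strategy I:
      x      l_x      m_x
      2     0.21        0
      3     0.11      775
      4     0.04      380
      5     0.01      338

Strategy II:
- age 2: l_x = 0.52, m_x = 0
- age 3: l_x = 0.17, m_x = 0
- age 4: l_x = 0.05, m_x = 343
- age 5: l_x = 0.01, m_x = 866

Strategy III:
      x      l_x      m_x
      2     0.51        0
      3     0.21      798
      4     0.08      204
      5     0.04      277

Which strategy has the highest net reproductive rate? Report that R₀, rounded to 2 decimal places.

194.98

Strategy I: R₀ = 0.21×0 + 0.11×775 + 0.04×380 + 0.01×338 = 103.8300
Strategy II: R₀ = 0.52×0 + 0.17×0 + 0.05×343 + 0.01×866 = 25.8100
Strategy III: R₀ = 0.51×0 + 0.21×798 + 0.08×204 + 0.04×277 = 194.9800
Highest R₀: strategy III with 194.9800.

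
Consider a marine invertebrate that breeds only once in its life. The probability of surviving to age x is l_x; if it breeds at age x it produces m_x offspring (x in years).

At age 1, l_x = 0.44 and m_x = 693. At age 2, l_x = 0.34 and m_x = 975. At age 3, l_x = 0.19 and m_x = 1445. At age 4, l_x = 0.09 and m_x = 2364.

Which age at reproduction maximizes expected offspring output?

2

Expected offspring if breeding at age x = l_x × m_x:
  age 1: 0.44 × 693 = 304.920
  age 2: 0.34 × 975 = 331.500
  age 3: 0.19 × 1445 = 274.550
  age 4: 0.09 × 2364 = 212.760
Maximum at age 2 (331.500).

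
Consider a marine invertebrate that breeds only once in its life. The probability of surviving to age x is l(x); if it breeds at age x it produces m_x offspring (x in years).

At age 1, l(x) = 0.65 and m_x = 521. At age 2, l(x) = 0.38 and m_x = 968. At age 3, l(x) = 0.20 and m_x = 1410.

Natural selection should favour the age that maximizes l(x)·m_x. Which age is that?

Expected offspring if breeding at age x = l(x) × m_x:
  age 1: 0.65 × 521 = 338.650
  age 2: 0.38 × 968 = 367.840
  age 3: 0.20 × 1410 = 282.000
Maximum at age 2 (367.840).

2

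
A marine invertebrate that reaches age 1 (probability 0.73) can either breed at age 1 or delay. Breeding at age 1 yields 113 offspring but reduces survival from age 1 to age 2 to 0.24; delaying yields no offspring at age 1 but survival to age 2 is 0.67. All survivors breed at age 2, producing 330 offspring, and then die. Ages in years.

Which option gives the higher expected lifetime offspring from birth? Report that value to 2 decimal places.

breed at age 1: R₀ = 0.73 × (113 + 0.24 × 330) = 0.73 × 192.2000 = 140.3060
delay to age 2: R₀ = 0.73 × (0.67 × 330) = 0.73 × 221.1000 = 161.4030
Higher: delay to age 2 (161.4030).

161.40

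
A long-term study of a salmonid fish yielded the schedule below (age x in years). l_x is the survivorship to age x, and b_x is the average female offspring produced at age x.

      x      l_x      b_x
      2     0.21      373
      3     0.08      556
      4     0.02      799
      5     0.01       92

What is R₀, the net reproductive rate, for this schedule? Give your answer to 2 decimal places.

R₀ = Σ l_x b_x:
  age 2: 0.21 × 373 = 78.3300
  age 3: 0.08 × 556 = 44.4800
  age 4: 0.02 × 799 = 15.9800
  age 5: 0.01 × 92 = 0.9200
R₀ = 78.3300 + 44.4800 + 15.9800 + 0.9200 = 139.7100

139.71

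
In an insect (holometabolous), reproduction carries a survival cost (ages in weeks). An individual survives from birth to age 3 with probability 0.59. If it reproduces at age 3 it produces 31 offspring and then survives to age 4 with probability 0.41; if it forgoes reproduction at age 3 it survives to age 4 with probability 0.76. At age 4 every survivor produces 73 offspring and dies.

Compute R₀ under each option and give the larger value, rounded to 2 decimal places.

breed at age 3: R₀ = 0.59 × (31 + 0.41 × 73) = 0.59 × 60.9300 = 35.9487
delay to age 4: R₀ = 0.59 × (0.76 × 73) = 0.59 × 55.4800 = 32.7332
Higher: breed at age 3 (35.9487).

35.95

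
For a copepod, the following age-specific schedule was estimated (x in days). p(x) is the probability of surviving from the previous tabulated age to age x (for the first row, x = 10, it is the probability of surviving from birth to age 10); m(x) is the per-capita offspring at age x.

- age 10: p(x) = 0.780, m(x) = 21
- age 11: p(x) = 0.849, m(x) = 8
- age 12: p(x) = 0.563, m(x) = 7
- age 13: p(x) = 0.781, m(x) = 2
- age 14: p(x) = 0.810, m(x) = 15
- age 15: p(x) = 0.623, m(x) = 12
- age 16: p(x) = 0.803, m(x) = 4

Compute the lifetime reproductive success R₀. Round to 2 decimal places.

Survivorship from birth: l_x = p_10·p_11·…·p_x.
  l_10 = 0.78000
  l_11 = 0.66222
  l_12 = 0.37283
  l_13 = 0.29118
  l_14 = 0.23586
  l_15 = 0.14694
  l_16 = 0.11799
R₀ = Σ l_x m(x):
  age 10: 0.78000 × 21 = 16.3800
  age 11: 0.66222 × 8 = 5.2978
  age 12: 0.37283 × 7 = 2.6098
  age 13: 0.29118 × 2 = 0.5824
  age 14: 0.23586 × 15 = 3.5379
  age 15: 0.14694 × 12 = 1.7633
  age 16: 0.11799 × 4 = 0.4720
R₀ = 16.3800 + 5.2978 + 2.6098 + 0.5824 + 3.5379 + 1.7633 + 0.4720 = 30.6431

30.64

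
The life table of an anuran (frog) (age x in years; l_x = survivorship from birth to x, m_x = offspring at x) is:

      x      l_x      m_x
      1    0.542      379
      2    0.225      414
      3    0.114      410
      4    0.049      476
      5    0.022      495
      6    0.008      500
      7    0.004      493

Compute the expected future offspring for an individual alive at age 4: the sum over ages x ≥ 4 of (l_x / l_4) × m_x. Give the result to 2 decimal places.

820.12

l_4 = 0.049. Conditional survival from age 4 to x is l_x / l_4.
  x=4: (0.049/0.049) × 476 = 476.0000
  x=5: (0.022/0.049) × 495 = 222.2449
  x=6: (0.008/0.049) × 500 = 81.6327
  x=7: (0.004/0.049) × 493 = 40.2449
Sum = 476.0000 + 222.2449 + 81.6327 + 40.2449 = 820.1224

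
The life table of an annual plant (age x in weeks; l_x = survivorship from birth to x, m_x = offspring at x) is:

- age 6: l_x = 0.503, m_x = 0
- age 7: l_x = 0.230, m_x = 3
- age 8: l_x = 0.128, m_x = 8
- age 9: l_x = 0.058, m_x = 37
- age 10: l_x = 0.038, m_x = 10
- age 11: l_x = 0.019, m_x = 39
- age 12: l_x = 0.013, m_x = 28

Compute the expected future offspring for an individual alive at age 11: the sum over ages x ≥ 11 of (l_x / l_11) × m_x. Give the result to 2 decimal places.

l_11 = 0.019. Conditional survival from age 11 to x is l_x / l_11.
  x=11: (0.019/0.019) × 39 = 39.0000
  x=12: (0.013/0.019) × 28 = 19.1579
Sum = 39.0000 + 19.1579 = 58.1579

58.16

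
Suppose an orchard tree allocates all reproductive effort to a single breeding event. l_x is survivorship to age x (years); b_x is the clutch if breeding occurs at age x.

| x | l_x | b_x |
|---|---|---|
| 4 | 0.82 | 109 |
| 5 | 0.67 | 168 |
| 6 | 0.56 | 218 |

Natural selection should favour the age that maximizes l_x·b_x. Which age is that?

6

Expected offspring if breeding at age x = l_x × b_x:
  age 4: 0.82 × 109 = 89.380
  age 5: 0.67 × 168 = 112.560
  age 6: 0.56 × 218 = 122.080
Maximum at age 6 (122.080).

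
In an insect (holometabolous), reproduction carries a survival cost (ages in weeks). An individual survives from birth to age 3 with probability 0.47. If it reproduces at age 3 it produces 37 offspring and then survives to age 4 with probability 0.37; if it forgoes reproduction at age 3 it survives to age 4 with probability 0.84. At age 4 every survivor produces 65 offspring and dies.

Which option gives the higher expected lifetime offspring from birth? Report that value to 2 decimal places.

28.69

breed at age 3: R₀ = 0.47 × (37 + 0.37 × 65) = 0.47 × 61.0500 = 28.6935
delay to age 4: R₀ = 0.47 × (0.84 × 65) = 0.47 × 54.6000 = 25.6620
Higher: breed at age 3 (28.6935).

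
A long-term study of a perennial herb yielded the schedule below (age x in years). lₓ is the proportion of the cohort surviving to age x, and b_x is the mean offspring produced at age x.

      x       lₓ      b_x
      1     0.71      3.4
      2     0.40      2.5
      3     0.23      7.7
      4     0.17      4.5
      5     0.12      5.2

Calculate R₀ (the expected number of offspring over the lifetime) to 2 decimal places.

6.57

R₀ = Σ lₓ b_x:
  age 1: 0.71 × 3.4 = 2.4140
  age 2: 0.40 × 2.5 = 1.0000
  age 3: 0.23 × 7.7 = 1.7710
  age 4: 0.17 × 4.5 = 0.7650
  age 5: 0.12 × 5.2 = 0.6240
R₀ = 2.4140 + 1.0000 + 1.7710 + 0.7650 + 0.6240 = 6.5740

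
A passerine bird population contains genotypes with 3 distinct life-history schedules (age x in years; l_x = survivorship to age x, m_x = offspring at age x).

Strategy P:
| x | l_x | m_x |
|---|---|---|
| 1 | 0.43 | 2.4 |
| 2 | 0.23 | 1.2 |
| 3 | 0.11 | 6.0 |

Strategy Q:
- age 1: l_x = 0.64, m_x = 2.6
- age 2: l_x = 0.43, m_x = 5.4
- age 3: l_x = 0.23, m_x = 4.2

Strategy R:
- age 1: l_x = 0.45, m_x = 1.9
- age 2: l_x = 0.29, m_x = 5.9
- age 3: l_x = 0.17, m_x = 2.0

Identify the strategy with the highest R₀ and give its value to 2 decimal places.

Strategy P: R₀ = 0.43×2.4 + 0.23×1.2 + 0.11×6.0 = 1.9680
Strategy Q: R₀ = 0.64×2.6 + 0.43×5.4 + 0.23×4.2 = 4.9520
Strategy R: R₀ = 0.45×1.9 + 0.29×5.9 + 0.17×2.0 = 2.9060
Highest R₀: strategy Q with 4.9520.

4.95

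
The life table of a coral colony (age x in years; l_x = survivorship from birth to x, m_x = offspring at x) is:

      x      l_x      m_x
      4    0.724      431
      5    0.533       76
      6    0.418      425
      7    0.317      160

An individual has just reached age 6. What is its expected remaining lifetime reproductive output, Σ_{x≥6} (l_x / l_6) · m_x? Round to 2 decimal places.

546.34

l_6 = 0.418. Conditional survival from age 6 to x is l_x / l_6.
  x=6: (0.418/0.418) × 425 = 425.0000
  x=7: (0.317/0.418) × 160 = 121.3397
Sum = 425.0000 + 121.3397 = 546.3397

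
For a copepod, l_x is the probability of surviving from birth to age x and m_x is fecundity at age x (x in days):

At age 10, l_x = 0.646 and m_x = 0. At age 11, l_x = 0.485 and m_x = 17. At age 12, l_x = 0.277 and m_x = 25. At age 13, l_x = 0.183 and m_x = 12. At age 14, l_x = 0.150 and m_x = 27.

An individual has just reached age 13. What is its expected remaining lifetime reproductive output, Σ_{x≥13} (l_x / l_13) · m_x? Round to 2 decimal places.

l_13 = 0.183. Conditional survival from age 13 to x is l_x / l_13.
  x=13: (0.183/0.183) × 12 = 12.0000
  x=14: (0.150/0.183) × 27 = 22.1311
Sum = 12.0000 + 22.1311 = 34.1311

34.13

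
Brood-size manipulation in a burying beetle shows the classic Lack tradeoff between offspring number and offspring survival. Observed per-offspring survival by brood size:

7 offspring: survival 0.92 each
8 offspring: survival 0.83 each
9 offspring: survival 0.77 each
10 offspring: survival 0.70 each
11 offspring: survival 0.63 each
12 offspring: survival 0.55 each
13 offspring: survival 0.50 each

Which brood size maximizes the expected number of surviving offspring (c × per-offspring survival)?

10

Expected surviving offspring = c × s(c):
  c=7: 7 × 0.92 = 6.440
  c=8: 8 × 0.83 = 6.640
  c=9: 9 × 0.77 = 6.930
  c=10: 10 × 0.70 = 7.000
  c=11: 11 × 0.63 = 6.930
  c=12: 12 × 0.55 = 6.600
  c=13: 13 × 0.50 = 6.500
Maximum at c = 10 (7.000 surviving offspring).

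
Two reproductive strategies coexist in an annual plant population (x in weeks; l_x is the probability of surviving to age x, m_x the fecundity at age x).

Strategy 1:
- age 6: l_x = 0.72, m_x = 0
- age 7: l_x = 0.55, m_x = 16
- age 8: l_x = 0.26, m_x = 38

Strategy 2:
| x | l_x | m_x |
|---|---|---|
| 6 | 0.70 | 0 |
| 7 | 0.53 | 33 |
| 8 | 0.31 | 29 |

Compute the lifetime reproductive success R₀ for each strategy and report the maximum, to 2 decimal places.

Strategy 1: R₀ = 0.72×0 + 0.55×16 + 0.26×38 = 18.6800
Strategy 2: R₀ = 0.70×0 + 0.53×33 + 0.31×29 = 26.4800
Highest R₀: strategy 2 with 26.4800.

26.48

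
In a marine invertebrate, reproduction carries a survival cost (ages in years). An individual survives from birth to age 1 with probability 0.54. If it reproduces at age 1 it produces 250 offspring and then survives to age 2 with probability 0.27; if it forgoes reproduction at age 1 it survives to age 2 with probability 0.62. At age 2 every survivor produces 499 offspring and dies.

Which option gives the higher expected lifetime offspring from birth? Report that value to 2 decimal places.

breed at age 1: R₀ = 0.54 × (250 + 0.27 × 499) = 0.54 × 384.7300 = 207.7542
delay to age 2: R₀ = 0.54 × (0.62 × 499) = 0.54 × 309.3800 = 167.0652
Higher: breed at age 1 (207.7542).

207.75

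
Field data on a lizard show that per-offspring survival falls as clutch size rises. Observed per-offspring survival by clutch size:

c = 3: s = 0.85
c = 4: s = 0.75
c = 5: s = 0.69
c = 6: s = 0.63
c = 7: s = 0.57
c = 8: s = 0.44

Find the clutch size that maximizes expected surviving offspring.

Expected surviving offspring = c × s(c):
  c=3: 3 × 0.85 = 2.550
  c=4: 4 × 0.75 = 3.000
  c=5: 5 × 0.69 = 3.450
  c=6: 6 × 0.63 = 3.780
  c=7: 7 × 0.57 = 3.990
  c=8: 8 × 0.44 = 3.520
Maximum at c = 7 (3.990 surviving offspring).

7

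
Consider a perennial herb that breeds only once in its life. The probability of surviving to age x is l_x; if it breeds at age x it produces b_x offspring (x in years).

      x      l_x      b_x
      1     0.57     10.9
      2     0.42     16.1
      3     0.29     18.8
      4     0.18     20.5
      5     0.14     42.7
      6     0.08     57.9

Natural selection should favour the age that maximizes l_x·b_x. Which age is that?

2

Expected offspring if breeding at age x = l_x × b_x:
  age 1: 0.57 × 10.9 = 6.213
  age 2: 0.42 × 16.1 = 6.762
  age 3: 0.29 × 18.8 = 5.452
  age 4: 0.18 × 20.5 = 3.690
  age 5: 0.14 × 42.7 = 5.978
  age 6: 0.08 × 57.9 = 4.632
Maximum at age 2 (6.762).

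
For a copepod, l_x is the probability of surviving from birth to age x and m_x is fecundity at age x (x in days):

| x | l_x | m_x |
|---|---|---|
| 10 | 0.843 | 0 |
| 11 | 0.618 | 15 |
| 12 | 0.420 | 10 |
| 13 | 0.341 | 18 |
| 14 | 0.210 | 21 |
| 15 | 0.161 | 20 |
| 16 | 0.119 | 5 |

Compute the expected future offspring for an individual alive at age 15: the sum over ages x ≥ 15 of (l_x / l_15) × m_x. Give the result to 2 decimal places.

23.70

l_15 = 0.161. Conditional survival from age 15 to x is l_x / l_15.
  x=15: (0.161/0.161) × 20 = 20.0000
  x=16: (0.119/0.161) × 5 = 3.6957
Sum = 20.0000 + 3.6957 = 23.6957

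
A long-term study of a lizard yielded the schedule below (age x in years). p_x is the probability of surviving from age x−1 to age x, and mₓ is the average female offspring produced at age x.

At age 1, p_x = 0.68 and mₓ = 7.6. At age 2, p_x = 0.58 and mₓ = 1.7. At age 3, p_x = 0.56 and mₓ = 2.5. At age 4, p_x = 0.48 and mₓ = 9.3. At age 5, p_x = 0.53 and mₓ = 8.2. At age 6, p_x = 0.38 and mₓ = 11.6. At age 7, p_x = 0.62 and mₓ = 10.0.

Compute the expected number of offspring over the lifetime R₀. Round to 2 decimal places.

Survivorship from birth: l_x = p_1·p_2·…·p_x.
  l_1 = 0.68000
  l_2 = 0.39440
  l_3 = 0.22086
  l_4 = 0.10601
  l_5 = 0.05619
  l_6 = 0.02135
  l_7 = 0.01324
R₀ = Σ l_x mₓ:
  age 1: 0.68000 × 7.6 = 5.1680
  age 2: 0.39440 × 1.7 = 0.6705
  age 3: 0.22086 × 2.5 = 0.5522
  age 4: 0.10601 × 9.3 = 0.9859
  age 5: 0.05619 × 8.2 = 0.4608
  age 6: 0.02135 × 11.6 = 0.2477
  age 7: 0.01324 × 10.0 = 0.1324
R₀ = 5.1680 + 0.6705 + 0.5522 + 0.9859 + 0.4608 + 0.2477 + 0.1324 = 8.2173

8.22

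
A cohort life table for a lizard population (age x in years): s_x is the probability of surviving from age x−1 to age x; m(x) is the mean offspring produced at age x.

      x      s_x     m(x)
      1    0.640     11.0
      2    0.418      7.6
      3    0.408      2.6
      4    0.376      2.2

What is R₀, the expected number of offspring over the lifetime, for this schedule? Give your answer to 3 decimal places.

9.447

Survivorship from birth: l_x = s_1·s_2·…·s_x.
  l_1 = 0.64000
  l_2 = 0.26752
  l_3 = 0.10915
  l_4 = 0.04104
R₀ = Σ l_x m(x):
  age 1: 0.64000 × 11.0 = 7.0400
  age 2: 0.26752 × 7.6 = 2.0332
  age 3: 0.10915 × 2.6 = 0.2838
  age 4: 0.04104 × 2.2 = 0.0903
R₀ = 7.0400 + 2.0332 + 0.2838 + 0.0903 = 9.4472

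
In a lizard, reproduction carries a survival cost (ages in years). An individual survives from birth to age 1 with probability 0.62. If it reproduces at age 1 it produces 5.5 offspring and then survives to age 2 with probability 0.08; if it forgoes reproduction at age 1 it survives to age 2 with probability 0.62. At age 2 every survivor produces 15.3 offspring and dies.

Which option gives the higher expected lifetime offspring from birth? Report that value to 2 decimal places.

5.88

breed at age 1: R₀ = 0.62 × (5.5 + 0.08 × 15.3) = 0.62 × 6.7240 = 4.1689
delay to age 2: R₀ = 0.62 × (0.62 × 15.3) = 0.62 × 9.4860 = 5.8813
Higher: delay to age 2 (5.8813).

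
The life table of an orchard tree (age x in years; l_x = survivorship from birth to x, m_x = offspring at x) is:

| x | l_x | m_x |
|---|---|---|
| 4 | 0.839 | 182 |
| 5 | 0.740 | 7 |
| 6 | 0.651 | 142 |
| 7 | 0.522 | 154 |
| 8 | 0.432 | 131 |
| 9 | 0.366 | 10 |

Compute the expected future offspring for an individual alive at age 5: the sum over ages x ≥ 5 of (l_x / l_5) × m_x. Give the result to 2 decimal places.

321.98

l_5 = 0.740. Conditional survival from age 5 to x is l_x / l_5.
  x=5: (0.740/0.740) × 7 = 7.0000
  x=6: (0.651/0.740) × 142 = 124.9216
  x=7: (0.522/0.740) × 154 = 108.6324
  x=8: (0.432/0.740) × 131 = 76.4757
  x=9: (0.366/0.740) × 10 = 4.9459
Sum = 7.0000 + 124.9216 + 108.6324 + 76.4757 + 4.9459 = 321.9757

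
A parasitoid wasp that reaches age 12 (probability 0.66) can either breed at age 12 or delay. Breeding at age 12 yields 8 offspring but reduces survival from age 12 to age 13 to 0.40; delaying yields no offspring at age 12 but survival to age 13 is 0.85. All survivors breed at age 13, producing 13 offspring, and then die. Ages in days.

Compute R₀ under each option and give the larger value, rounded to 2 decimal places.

8.71

breed at age 12: R₀ = 0.66 × (8 + 0.40 × 13) = 0.66 × 13.2000 = 8.7120
delay to age 13: R₀ = 0.66 × (0.85 × 13) = 0.66 × 11.0500 = 7.2930
Higher: breed at age 12 (8.7120).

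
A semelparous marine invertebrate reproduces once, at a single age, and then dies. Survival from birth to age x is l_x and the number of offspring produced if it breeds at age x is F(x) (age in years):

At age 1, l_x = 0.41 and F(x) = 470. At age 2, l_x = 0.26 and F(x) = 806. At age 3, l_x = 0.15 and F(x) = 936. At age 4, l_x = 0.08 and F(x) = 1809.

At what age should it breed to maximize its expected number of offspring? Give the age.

Expected offspring if breeding at age x = l_x × F(x):
  age 1: 0.41 × 470 = 192.700
  age 2: 0.26 × 806 = 209.560
  age 3: 0.15 × 936 = 140.400
  age 4: 0.08 × 1809 = 144.720
Maximum at age 2 (209.560).

2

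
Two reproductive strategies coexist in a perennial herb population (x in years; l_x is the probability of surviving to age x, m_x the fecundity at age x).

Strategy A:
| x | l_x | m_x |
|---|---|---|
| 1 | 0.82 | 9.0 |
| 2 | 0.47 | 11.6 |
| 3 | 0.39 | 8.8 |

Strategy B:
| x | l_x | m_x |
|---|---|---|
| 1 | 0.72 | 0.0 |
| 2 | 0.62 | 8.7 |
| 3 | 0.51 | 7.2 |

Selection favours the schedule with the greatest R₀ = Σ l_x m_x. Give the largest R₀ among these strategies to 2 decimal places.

Strategy A: R₀ = 0.82×9.0 + 0.47×11.6 + 0.39×8.8 = 16.2640
Strategy B: R₀ = 0.72×0.0 + 0.62×8.7 + 0.51×7.2 = 9.0660
Highest R₀: strategy A with 16.2640.

16.26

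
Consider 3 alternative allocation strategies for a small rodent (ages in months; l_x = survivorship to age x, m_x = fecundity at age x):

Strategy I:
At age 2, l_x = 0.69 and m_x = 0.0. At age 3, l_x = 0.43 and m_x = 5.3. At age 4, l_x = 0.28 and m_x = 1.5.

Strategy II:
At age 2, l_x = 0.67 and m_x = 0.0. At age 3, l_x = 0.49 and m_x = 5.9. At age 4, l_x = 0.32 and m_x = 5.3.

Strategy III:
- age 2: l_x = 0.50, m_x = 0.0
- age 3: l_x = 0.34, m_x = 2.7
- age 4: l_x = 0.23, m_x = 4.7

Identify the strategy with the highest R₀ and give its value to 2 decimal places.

4.59

Strategy I: R₀ = 0.69×0.0 + 0.43×5.3 + 0.28×1.5 = 2.6990
Strategy II: R₀ = 0.67×0.0 + 0.49×5.9 + 0.32×5.3 = 4.5870
Strategy III: R₀ = 0.50×0.0 + 0.34×2.7 + 0.23×4.7 = 1.9990
Highest R₀: strategy II with 4.5870.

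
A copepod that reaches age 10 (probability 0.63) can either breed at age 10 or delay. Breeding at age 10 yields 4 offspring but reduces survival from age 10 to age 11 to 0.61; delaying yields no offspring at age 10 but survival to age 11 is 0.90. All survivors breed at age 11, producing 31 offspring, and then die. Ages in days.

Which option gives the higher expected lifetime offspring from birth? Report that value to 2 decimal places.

17.58

breed at age 10: R₀ = 0.63 × (4 + 0.61 × 31) = 0.63 × 22.9100 = 14.4333
delay to age 11: R₀ = 0.63 × (0.90 × 31) = 0.63 × 27.9000 = 17.5770
Higher: delay to age 11 (17.5770).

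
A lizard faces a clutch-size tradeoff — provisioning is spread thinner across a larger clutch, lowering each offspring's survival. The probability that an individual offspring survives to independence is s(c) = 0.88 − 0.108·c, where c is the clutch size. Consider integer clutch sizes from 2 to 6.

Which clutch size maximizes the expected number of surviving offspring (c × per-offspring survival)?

4

Expected surviving offspring = c × s(c):
  c=2: 2 × 0.664 = 1.328
  c=3: 3 × 0.556 = 1.668
  c=4: 4 × 0.448 = 1.792
  c=5: 5 × 0.340 = 1.700
  c=6: 6 × 0.232 = 1.392
Maximum at c = 4 (1.792 surviving offspring).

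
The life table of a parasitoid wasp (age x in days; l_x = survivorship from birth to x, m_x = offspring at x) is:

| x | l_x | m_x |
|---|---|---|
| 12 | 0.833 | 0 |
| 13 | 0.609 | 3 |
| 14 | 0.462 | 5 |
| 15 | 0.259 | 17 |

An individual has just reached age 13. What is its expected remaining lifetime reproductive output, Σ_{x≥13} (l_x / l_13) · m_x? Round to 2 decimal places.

l_13 = 0.609. Conditional survival from age 13 to x is l_x / l_13.
  x=13: (0.609/0.609) × 3 = 3.0000
  x=14: (0.462/0.609) × 5 = 3.7931
  x=15: (0.259/0.609) × 17 = 7.2299
Sum = 3.0000 + 3.7931 + 7.2299 = 14.0230

14.02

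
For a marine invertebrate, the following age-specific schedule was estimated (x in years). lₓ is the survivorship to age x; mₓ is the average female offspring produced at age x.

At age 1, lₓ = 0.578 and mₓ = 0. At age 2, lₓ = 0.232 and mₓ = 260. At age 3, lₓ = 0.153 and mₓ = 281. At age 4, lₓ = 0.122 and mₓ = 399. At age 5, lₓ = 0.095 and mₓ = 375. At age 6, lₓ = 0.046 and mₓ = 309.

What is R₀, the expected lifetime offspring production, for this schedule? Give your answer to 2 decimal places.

R₀ = Σ lₓ mₓ:
  age 1: 0.578 × 0 = 0.0000
  age 2: 0.232 × 260 = 60.3200
  age 3: 0.153 × 281 = 42.9930
  age 4: 0.122 × 399 = 48.6780
  age 5: 0.095 × 375 = 35.6250
  age 6: 0.046 × 309 = 14.2140
R₀ = 0.0000 + 60.3200 + 42.9930 + 48.6780 + 35.6250 + 14.2140 = 201.8300

201.83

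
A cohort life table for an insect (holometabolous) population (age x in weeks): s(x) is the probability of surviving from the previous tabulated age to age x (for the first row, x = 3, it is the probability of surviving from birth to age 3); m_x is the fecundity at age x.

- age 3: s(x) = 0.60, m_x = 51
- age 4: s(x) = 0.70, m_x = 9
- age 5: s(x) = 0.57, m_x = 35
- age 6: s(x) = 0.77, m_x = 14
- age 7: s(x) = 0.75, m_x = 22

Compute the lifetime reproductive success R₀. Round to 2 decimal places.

Survivorship from birth: l_x = s_3·s_4·…·s_x.
  l_3 = 0.60000
  l_4 = 0.42000
  l_5 = 0.23940
  l_6 = 0.18434
  l_7 = 0.13825
R₀ = Σ l_x m_x:
  age 3: 0.60000 × 51 = 30.6000
  age 4: 0.42000 × 9 = 3.7800
  age 5: 0.23940 × 35 = 8.3790
  age 6: 0.18434 × 14 = 2.5808
  age 7: 0.13825 × 22 = 3.0415
R₀ = 30.6000 + 3.7800 + 8.3790 + 2.5808 + 3.0415 = 48.3813

48.38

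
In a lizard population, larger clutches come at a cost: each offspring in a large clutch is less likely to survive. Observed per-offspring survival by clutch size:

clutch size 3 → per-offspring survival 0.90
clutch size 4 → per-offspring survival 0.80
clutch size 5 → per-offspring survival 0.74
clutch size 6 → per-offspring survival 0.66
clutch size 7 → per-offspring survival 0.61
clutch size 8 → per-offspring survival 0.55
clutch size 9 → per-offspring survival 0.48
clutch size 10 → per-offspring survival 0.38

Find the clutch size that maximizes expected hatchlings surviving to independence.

8

Expected hatchlings surviving to independence = c × s(c):
  c=3: 3 × 0.90 = 2.700
  c=4: 4 × 0.80 = 3.200
  c=5: 5 × 0.74 = 3.700
  c=6: 6 × 0.66 = 3.960
  c=7: 7 × 0.61 = 4.270
  c=8: 8 × 0.55 = 4.400
  c=9: 9 × 0.48 = 4.320
  c=10: 10 × 0.38 = 3.800
Maximum at c = 8 (4.400 hatchlings surviving to independence).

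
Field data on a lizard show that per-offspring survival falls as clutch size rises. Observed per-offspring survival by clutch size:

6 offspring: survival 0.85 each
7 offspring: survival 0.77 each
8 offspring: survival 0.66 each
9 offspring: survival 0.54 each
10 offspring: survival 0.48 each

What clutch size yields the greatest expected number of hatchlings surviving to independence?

Expected hatchlings surviving to independence = c × s(c):
  c=6: 6 × 0.85 = 5.100
  c=7: 7 × 0.77 = 5.390
  c=8: 8 × 0.66 = 5.280
  c=9: 9 × 0.54 = 4.860
  c=10: 10 × 0.48 = 4.800
Maximum at c = 7 (5.390 hatchlings surviving to independence).

7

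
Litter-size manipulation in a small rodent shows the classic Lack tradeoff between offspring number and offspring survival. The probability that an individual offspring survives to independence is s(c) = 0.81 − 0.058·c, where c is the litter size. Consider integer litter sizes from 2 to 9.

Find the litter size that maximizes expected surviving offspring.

7

Expected surviving offspring = c × s(c):
  c=2: 2 × 0.694 = 1.388
  c=3: 3 × 0.636 = 1.908
  c=4: 4 × 0.578 = 2.312
  c=5: 5 × 0.520 = 2.600
  c=6: 6 × 0.462 = 2.772
  c=7: 7 × 0.404 = 2.828
  c=8: 8 × 0.346 = 2.768
  c=9: 9 × 0.288 = 2.592
Maximum at c = 7 (2.828 surviving offspring).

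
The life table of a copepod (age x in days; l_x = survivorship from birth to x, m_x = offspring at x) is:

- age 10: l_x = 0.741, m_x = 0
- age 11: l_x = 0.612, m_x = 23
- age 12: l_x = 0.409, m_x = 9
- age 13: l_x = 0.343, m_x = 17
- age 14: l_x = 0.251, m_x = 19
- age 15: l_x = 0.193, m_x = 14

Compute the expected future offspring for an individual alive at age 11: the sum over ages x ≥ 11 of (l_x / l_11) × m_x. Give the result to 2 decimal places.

l_11 = 0.612. Conditional survival from age 11 to x is l_x / l_11.
  x=11: (0.612/0.612) × 23 = 23.0000
  x=12: (0.409/0.612) × 9 = 6.0147
  x=13: (0.343/0.612) × 17 = 9.5278
  x=14: (0.251/0.612) × 19 = 7.7925
  x=15: (0.193/0.612) × 14 = 4.4150
Sum = 23.0000 + 6.0147 + 9.5278 + 7.7925 + 4.4150 = 50.7500

50.75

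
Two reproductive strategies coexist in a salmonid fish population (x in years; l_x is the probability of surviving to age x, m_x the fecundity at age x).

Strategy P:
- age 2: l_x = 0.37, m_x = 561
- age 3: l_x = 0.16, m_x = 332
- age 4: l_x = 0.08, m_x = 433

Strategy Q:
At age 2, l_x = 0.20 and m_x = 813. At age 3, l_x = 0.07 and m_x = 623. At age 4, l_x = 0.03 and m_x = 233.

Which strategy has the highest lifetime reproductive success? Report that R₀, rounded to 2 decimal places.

295.33

Strategy P: R₀ = 0.37×561 + 0.16×332 + 0.08×433 = 295.3300
Strategy Q: R₀ = 0.20×813 + 0.07×623 + 0.03×233 = 213.2000
Highest R₀: strategy P with 295.3300.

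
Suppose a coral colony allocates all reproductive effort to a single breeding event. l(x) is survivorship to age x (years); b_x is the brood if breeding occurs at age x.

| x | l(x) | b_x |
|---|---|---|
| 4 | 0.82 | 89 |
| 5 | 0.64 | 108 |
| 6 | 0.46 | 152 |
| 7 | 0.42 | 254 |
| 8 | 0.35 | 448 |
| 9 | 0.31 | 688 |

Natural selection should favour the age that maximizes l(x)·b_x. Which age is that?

Expected offspring if breeding at age x = l(x) × b_x:
  age 4: 0.82 × 89 = 72.980
  age 5: 0.64 × 108 = 69.120
  age 6: 0.46 × 152 = 69.920
  age 7: 0.42 × 254 = 106.680
  age 8: 0.35 × 448 = 156.800
  age 9: 0.31 × 688 = 213.280
Maximum at age 9 (213.280).

9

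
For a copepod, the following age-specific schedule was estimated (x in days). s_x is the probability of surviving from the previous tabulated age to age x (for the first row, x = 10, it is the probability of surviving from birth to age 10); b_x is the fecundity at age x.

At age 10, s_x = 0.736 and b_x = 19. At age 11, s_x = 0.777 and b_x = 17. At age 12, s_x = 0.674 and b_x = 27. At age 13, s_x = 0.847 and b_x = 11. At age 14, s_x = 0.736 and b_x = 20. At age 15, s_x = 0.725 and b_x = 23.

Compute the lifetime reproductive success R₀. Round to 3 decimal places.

46.516

Survivorship from birth: l_x = s_10·s_11·…·s_x.
  l_10 = 0.73600
  l_11 = 0.57187
  l_12 = 0.38544
  l_13 = 0.32647
  l_14 = 0.24028
  l_15 = 0.17420
R₀ = Σ l_x b_x:
  age 10: 0.73600 × 19 = 13.9840
  age 11: 0.57187 × 17 = 9.7218
  age 12: 0.38544 × 27 = 10.4069
  age 13: 0.32647 × 11 = 3.5912
  age 14: 0.24028 × 20 = 4.8056
  age 15: 0.17420 × 23 = 4.0066
R₀ = 13.9840 + 9.7218 + 10.4069 + 3.5912 + 4.8056 + 4.0066 = 46.5160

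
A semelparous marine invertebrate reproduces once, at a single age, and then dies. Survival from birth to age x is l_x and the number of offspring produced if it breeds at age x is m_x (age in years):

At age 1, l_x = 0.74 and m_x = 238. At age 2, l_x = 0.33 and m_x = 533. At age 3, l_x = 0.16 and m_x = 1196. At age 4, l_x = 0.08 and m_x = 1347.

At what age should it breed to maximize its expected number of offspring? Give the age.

3

Expected offspring if breeding at age x = l_x × m_x:
  age 1: 0.74 × 238 = 176.120
  age 2: 0.33 × 533 = 175.890
  age 3: 0.16 × 1196 = 191.360
  age 4: 0.08 × 1347 = 107.760
Maximum at age 3 (191.360).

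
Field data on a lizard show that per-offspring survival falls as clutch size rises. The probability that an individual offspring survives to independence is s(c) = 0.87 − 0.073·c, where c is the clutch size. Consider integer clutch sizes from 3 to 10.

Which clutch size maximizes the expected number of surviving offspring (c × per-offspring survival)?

6

Expected surviving offspring = c × s(c):
  c=3: 3 × 0.651 = 1.953
  c=4: 4 × 0.578 = 2.312
  c=5: 5 × 0.505 = 2.525
  c=6: 6 × 0.432 = 2.592
  c=7: 7 × 0.359 = 2.513
  c=8: 8 × 0.286 = 2.288
  c=9: 9 × 0.213 = 1.917
  c=10: 10 × 0.140 = 1.400
Maximum at c = 6 (2.592 surviving offspring).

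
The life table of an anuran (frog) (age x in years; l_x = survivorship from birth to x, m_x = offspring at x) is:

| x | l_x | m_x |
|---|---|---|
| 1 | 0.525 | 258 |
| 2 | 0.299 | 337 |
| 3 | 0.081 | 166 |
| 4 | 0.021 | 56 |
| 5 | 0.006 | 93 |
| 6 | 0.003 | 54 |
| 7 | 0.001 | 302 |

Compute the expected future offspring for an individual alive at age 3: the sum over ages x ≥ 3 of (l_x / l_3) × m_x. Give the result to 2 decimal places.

193.14

l_3 = 0.081. Conditional survival from age 3 to x is l_x / l_3.
  x=3: (0.081/0.081) × 166 = 166.0000
  x=4: (0.021/0.081) × 56 = 14.5185
  x=5: (0.006/0.081) × 93 = 6.8889
  x=6: (0.003/0.081) × 54 = 2.0000
  x=7: (0.001/0.081) × 302 = 3.7284
Sum = 166.0000 + 14.5185 + 6.8889 + 2.0000 + 3.7284 = 193.1358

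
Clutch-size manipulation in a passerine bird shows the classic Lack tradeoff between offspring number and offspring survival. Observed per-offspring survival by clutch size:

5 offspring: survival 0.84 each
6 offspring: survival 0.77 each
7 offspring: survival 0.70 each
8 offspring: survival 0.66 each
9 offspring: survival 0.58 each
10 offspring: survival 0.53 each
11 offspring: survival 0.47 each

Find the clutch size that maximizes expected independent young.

Expected independent young = c × s(c):
  c=5: 5 × 0.84 = 4.200
  c=6: 6 × 0.77 = 4.620
  c=7: 7 × 0.70 = 4.900
  c=8: 8 × 0.66 = 5.280
  c=9: 9 × 0.58 = 5.220
  c=10: 10 × 0.53 = 5.300
  c=11: 11 × 0.47 = 5.170
Maximum at c = 10 (5.300 independent young).

10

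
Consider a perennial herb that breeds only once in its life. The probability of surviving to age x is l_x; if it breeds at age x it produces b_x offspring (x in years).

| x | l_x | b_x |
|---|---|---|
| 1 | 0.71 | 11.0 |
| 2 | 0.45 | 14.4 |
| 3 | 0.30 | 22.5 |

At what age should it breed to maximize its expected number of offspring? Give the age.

1

Expected offspring if breeding at age x = l_x × b_x:
  age 1: 0.71 × 11.0 = 7.810
  age 2: 0.45 × 14.4 = 6.480
  age 3: 0.30 × 22.5 = 6.750
Maximum at age 1 (7.810).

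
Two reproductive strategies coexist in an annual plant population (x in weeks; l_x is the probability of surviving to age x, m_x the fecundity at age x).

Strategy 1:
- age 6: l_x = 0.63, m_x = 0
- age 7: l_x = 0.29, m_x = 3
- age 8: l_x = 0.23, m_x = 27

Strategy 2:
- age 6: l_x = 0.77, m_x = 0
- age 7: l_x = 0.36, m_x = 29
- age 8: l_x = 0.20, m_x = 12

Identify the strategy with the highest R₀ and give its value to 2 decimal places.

Strategy 1: R₀ = 0.63×0 + 0.29×3 + 0.23×27 = 7.0800
Strategy 2: R₀ = 0.77×0 + 0.36×29 + 0.20×12 = 12.8400
Highest R₀: strategy 2 with 12.8400.

12.84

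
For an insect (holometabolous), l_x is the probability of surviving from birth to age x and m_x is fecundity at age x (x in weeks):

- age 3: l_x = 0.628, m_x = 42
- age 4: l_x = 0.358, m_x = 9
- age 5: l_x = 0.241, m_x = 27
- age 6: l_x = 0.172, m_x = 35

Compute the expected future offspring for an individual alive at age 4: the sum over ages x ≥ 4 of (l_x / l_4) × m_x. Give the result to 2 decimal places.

43.99

l_4 = 0.358. Conditional survival from age 4 to x is l_x / l_4.
  x=4: (0.358/0.358) × 9 = 9.0000
  x=5: (0.241/0.358) × 27 = 18.1760
  x=6: (0.172/0.358) × 35 = 16.8156
Sum = 9.0000 + 18.1760 + 16.8156 = 43.9916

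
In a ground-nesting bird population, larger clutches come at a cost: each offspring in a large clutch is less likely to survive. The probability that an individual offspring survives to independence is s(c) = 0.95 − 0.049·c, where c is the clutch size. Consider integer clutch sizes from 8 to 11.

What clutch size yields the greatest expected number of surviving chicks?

Expected surviving chicks = c × s(c):
  c=8: 8 × 0.558 = 4.464
  c=9: 9 × 0.509 = 4.581
  c=10: 10 × 0.460 = 4.600
  c=11: 11 × 0.411 = 4.521
Maximum at c = 10 (4.600 surviving chicks).

10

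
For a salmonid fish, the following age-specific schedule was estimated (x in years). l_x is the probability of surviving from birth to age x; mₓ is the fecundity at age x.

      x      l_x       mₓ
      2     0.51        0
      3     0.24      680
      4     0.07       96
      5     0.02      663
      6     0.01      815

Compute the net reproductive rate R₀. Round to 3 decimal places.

191.330

R₀ = Σ l_x mₓ:
  age 2: 0.51 × 0 = 0.0000
  age 3: 0.24 × 680 = 163.2000
  age 4: 0.07 × 96 = 6.7200
  age 5: 0.02 × 663 = 13.2600
  age 6: 0.01 × 815 = 8.1500
R₀ = 0.0000 + 163.2000 + 6.7200 + 13.2600 + 8.1500 = 191.3300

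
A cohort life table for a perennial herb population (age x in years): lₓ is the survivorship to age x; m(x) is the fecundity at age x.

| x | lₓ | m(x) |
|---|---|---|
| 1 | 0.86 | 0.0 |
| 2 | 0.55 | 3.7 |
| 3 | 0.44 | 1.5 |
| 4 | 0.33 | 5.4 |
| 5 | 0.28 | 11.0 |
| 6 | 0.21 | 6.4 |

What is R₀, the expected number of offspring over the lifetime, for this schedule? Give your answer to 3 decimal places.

8.901

R₀ = Σ lₓ m(x):
  age 1: 0.86 × 0.0 = 0.0000
  age 2: 0.55 × 3.7 = 2.0350
  age 3: 0.44 × 1.5 = 0.6600
  age 4: 0.33 × 5.4 = 1.7820
  age 5: 0.28 × 11.0 = 3.0800
  age 6: 0.21 × 6.4 = 1.3440
R₀ = 0.0000 + 2.0350 + 0.6600 + 1.7820 + 3.0800 + 1.3440 = 8.9010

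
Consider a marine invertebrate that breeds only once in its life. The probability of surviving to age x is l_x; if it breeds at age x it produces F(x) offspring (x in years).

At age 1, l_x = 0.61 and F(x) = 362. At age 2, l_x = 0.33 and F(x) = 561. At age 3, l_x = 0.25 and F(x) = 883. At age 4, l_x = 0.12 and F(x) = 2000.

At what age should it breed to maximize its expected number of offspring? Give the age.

Expected offspring if breeding at age x = l_x × F(x):
  age 1: 0.61 × 362 = 220.820
  age 2: 0.33 × 561 = 185.130
  age 3: 0.25 × 883 = 220.750
  age 4: 0.12 × 2000 = 240.000
Maximum at age 4 (240.000).

4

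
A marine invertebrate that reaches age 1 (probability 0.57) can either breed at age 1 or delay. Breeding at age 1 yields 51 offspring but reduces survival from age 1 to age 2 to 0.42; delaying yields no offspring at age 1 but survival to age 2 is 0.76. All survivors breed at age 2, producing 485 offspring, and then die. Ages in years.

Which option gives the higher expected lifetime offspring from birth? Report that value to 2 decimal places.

210.10

breed at age 1: R₀ = 0.57 × (51 + 0.42 × 485) = 0.57 × 254.7000 = 145.1790
delay to age 2: R₀ = 0.57 × (0.76 × 485) = 0.57 × 368.6000 = 210.1020
Higher: delay to age 2 (210.1020).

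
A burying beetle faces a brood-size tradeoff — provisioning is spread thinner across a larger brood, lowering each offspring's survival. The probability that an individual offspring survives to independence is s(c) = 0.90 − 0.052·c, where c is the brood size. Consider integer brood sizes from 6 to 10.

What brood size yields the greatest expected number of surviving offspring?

9

Expected surviving offspring = c × s(c):
  c=6: 6 × 0.588 = 3.528
  c=7: 7 × 0.536 = 3.752
  c=8: 8 × 0.484 = 3.872
  c=9: 9 × 0.432 = 3.888
  c=10: 10 × 0.380 = 3.800
Maximum at c = 9 (3.888 surviving offspring).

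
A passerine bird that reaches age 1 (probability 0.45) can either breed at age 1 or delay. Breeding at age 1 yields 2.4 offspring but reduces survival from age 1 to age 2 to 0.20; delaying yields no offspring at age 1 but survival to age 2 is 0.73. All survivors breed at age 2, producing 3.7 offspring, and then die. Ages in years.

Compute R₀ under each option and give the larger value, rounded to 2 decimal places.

1.41

breed at age 1: R₀ = 0.45 × (2.4 + 0.20 × 3.7) = 0.45 × 3.1400 = 1.4130
delay to age 2: R₀ = 0.45 × (0.73 × 3.7) = 0.45 × 2.7010 = 1.2155
Higher: breed at age 1 (1.4130).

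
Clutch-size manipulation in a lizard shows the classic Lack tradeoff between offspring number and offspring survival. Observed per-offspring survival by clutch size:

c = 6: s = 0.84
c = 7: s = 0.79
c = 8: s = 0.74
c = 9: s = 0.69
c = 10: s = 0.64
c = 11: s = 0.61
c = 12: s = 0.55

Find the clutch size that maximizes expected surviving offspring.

Expected surviving offspring = c × s(c):
  c=6: 6 × 0.84 = 5.040
  c=7: 7 × 0.79 = 5.530
  c=8: 8 × 0.74 = 5.920
  c=9: 9 × 0.69 = 6.210
  c=10: 10 × 0.64 = 6.400
  c=11: 11 × 0.61 = 6.710
  c=12: 12 × 0.55 = 6.600
Maximum at c = 11 (6.710 surviving offspring).

11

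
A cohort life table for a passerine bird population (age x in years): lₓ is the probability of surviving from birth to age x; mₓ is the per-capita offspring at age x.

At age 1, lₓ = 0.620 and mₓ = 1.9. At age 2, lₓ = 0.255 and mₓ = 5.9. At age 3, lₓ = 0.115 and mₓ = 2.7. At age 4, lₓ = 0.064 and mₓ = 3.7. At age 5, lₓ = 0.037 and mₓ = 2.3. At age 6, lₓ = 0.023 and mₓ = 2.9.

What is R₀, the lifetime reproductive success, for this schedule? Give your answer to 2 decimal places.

R₀ = Σ lₓ mₓ:
  age 1: 0.620 × 1.9 = 1.1780
  age 2: 0.255 × 5.9 = 1.5045
  age 3: 0.115 × 2.7 = 0.3105
  age 4: 0.064 × 3.7 = 0.2368
  age 5: 0.037 × 2.3 = 0.0851
  age 6: 0.023 × 2.9 = 0.0667
R₀ = 1.1780 + 1.5045 + 0.3105 + 0.2368 + 0.0851 + 0.0667 = 3.3816

3.38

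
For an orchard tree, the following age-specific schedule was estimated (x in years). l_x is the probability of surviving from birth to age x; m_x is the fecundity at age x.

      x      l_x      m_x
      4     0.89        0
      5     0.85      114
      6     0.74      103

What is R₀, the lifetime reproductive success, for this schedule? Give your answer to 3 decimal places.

173.120

R₀ = Σ l_x m_x:
  age 4: 0.89 × 0 = 0.0000
  age 5: 0.85 × 114 = 96.9000
  age 6: 0.74 × 103 = 76.2200
R₀ = 0.0000 + 96.9000 + 76.2200 = 173.1200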